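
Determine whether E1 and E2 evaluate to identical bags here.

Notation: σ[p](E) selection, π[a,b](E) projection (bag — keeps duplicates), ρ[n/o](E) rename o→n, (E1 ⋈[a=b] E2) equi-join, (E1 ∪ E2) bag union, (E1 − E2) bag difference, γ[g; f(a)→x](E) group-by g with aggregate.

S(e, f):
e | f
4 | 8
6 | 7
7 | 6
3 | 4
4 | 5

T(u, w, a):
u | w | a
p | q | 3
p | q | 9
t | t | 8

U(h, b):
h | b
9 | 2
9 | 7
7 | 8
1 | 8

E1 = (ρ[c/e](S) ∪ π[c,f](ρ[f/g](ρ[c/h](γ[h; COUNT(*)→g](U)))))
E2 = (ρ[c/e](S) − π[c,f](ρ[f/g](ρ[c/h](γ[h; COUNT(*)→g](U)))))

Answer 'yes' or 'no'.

E1 row counts bottom-up:
  S → 5
  ρ[c/e](S) → 5
  U → 4
  γ[h; COUNT(*)→g](U) → 3
  ρ[c/h](γ[h; COUNT(*)→g](U)) → 3
  ρ[f/g](ρ[c/h](γ[h; COUNT(*)→g](U))) → 3
  π[c,f](ρ[f/g](ρ[c/h](γ[h; COUNT(*)→g](U)))) → 3
  (ρ[c/e](S) ∪ π[c,f](ρ[f/g](ρ[c/h](γ[h; COUNT(*)→g](U))))) → 8
E2 row counts bottom-up:
  S → 5
  ρ[c/e](S) → 5
  U → 4
  γ[h; COUNT(*)→g](U) → 3
  ρ[c/h](γ[h; COUNT(*)→g](U)) → 3
  ρ[f/g](ρ[c/h](γ[h; COUNT(*)→g](U))) → 3
  π[c,f](ρ[f/g](ρ[c/h](γ[h; COUNT(*)→g](U)))) → 3
  (ρ[c/e](S) − π[c,f](ρ[f/g](ρ[c/h](γ[h; COUNT(*)→g](U))))) → 5

E1 result:
c | f
1 | 1
3 | 4
4 | 5
4 | 8
6 | 7
7 | 1
7 | 6
9 | 2
E2 result:
c | f
3 | 4
4 | 5
4 | 8
6 | 7
7 | 6
Witness: (7, 1) appears 1× in E1 but 0× in E2.

no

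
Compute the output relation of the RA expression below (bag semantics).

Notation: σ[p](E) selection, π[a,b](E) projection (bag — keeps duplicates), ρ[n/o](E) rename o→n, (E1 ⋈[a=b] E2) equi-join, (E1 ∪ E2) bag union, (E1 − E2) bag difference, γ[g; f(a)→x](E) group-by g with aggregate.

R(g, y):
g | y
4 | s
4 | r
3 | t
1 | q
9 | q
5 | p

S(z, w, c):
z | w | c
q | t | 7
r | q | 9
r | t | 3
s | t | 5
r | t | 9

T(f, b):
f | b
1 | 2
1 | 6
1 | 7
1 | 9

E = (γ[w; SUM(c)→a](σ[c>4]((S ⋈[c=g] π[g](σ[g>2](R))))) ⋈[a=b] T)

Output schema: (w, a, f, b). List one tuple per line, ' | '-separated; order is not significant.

Subexpression sizes:
  S → 5
  R → 6
  σ[g>2](R) → 5
  π[g](σ[g>2](R)) → 5
  (S ⋈[c=g] π[g](σ[g>2](R))) → 4
  σ[c>4]((S ⋈[c=g] π[g](σ[g>2](R)))) → 3
  γ[w; SUM(c)→a](σ[c>4]((S ⋈[c=g] π[g](σ[g>2](R))))) → 2
  T → 4
  (γ[w; SUM(c)→a](σ[c>4]((S ⋈[c=g] π[g](σ[g>2](R))))) ⋈[a=b] T) → 1

== RESULT ==
w | a | f | b
q | 9 | 1 | 9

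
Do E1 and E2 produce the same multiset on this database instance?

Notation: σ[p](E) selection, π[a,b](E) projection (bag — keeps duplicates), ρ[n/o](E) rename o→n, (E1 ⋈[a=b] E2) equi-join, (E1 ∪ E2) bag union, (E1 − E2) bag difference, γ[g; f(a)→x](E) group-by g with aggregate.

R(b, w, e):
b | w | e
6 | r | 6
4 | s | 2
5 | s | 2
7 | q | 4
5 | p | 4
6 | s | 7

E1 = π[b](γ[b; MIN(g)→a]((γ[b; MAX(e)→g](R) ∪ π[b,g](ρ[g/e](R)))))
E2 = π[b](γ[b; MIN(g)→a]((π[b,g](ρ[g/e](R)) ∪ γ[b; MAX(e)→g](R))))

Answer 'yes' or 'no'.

E1 stepwise |·|:
  R → 6
  γ[b; MAX(e)→g](R) → 4
  R → 6
  ρ[g/e](R) → 6
  π[b,g](ρ[g/e](R)) → 6
  (γ[b; MAX(e)→g](R) ∪ π[b,g](ρ[g/e](R))) → 10
  γ[b; MIN(g)→a]((γ[b; MAX(e)→g](R) ∪ π[b,g](ρ[g/e](R)))) → 4
  π[b](γ[b; MIN(g)→a]((γ[b; MAX(e)→g](R) ∪ π[b,g](ρ[g/e](R))))) → 4
E2 stepwise |·|:
  R → 6
  ρ[g/e](R) → 6
  π[b,g](ρ[g/e](R)) → 6
  R → 6
  γ[b; MAX(e)→g](R) → 4
  (π[b,g](ρ[g/e](R)) ∪ γ[b; MAX(e)→g](R)) → 10
  γ[b; MIN(g)→a]((π[b,g](ρ[g/e](R)) ∪ γ[b; MAX(e)→g](R))) → 4
  π[b](γ[b; MIN(g)→a]((π[b,g](ρ[g/e](R)) ∪ γ[b; MAX(e)→g](R)))) → 4

E1 and E2 produce the same multiset:
b
4
5
6
7

yes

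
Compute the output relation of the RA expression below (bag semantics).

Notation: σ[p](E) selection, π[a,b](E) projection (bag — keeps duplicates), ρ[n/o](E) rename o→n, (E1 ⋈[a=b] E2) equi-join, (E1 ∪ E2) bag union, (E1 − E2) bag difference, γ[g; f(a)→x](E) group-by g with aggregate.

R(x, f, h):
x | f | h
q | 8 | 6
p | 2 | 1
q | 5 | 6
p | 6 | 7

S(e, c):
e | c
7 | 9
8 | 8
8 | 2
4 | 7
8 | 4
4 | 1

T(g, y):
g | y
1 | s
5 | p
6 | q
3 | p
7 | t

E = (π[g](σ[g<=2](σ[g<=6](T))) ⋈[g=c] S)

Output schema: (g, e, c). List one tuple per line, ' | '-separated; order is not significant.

Row counts bottom-up:
  T → 5
  σ[g<=6](T) → 4
  σ[g<=2](σ[g<=6](T)) → 1
  π[g](σ[g<=2](σ[g<=6](T))) → 1
  S → 6
  (π[g](σ[g<=2](σ[g<=6](T))) ⋈[g=c] S) → 1

== RESULT ==
g | e | c
1 | 4 | 1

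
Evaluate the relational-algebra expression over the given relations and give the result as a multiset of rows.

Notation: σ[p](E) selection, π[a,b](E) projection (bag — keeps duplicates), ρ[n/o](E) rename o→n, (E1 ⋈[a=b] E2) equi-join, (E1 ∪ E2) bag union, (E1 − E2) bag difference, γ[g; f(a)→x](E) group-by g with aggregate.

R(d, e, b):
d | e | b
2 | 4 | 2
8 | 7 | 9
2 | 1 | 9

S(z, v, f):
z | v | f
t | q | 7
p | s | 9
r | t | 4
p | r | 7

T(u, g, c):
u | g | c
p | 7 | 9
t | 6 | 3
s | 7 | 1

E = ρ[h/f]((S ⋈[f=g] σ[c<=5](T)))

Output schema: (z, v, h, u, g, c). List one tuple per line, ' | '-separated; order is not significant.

Subexpression sizes:
  S → 4
  T → 3
  σ[c<=5](T) → 2
  (S ⋈[f=g] σ[c<=5](T)) → 2
  ρ[h/f]((S ⋈[f=g] σ[c<=5](T))) → 2

== RESULT ==
z | v | h | u | g | c
p | r | 7 | s | 7 | 1
t | q | 7 | s | 7 | 1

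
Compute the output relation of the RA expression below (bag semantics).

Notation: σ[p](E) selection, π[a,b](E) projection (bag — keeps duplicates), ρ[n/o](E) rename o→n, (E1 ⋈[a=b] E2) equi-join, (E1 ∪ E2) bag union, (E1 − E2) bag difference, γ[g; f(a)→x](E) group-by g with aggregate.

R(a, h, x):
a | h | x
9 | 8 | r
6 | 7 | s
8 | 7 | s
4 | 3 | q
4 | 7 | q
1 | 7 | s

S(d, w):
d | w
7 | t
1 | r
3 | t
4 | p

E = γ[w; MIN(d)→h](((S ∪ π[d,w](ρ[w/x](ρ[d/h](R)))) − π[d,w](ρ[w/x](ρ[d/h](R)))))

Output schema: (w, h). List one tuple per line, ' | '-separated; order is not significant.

Subexpression sizes:
  S → 4
  R → 6
  ρ[d/h](R) → 6
  ρ[w/x](ρ[d/h](R)) → 6
  π[d,w](ρ[w/x](ρ[d/h](R))) → 6
  (S ∪ π[d,w](ρ[w/x](ρ[d/h](R)))) → 10
  R → 6
  ρ[d/h](R) → 6
  ρ[w/x](ρ[d/h](R)) → 6
  π[d,w](ρ[w/x](ρ[d/h](R))) → 6
  ((S ∪ π[d,w](ρ[w/x](ρ[d/h](R)))) − π[d,w](ρ[w/x](ρ[d/h](R)))) → 4
  γ[w; MIN(d)→h](((S ∪ π[d,w](ρ[w/x](ρ[d/h](R)))) − π[d,w](ρ[w/x](ρ[d/h](R))))) → 3

== RESULT ==
w | h
p | 4
r | 1
t | 3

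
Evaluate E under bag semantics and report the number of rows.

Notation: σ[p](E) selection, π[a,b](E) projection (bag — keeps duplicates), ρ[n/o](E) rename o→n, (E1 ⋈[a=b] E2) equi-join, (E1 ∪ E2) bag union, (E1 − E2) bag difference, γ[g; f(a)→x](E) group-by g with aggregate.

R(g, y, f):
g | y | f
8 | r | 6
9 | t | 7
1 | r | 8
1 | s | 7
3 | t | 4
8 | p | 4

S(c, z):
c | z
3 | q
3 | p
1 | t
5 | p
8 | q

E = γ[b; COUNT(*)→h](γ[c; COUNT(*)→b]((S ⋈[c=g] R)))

Stepwise |·|:
  S → 5
  R → 6
  (S ⋈[c=g] R) → 6
  γ[c; COUNT(*)→b]((S ⋈[c=g] R)) → 3
  γ[b; COUNT(*)→h](γ[c; COUNT(*)→b]((S ⋈[c=g] R))) → 1

|E| = 1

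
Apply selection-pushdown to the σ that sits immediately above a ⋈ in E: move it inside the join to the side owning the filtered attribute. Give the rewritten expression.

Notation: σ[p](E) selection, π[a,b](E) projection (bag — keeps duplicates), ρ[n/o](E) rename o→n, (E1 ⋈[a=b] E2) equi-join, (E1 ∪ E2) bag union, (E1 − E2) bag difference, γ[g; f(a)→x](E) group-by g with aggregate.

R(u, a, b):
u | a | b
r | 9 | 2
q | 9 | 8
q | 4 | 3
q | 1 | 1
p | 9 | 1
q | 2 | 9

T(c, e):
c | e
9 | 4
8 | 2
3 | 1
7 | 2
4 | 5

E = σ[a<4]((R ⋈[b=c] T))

σ filters on a, owned by the left side.
E' = (σ[a<4](R) ⋈[b=c] T)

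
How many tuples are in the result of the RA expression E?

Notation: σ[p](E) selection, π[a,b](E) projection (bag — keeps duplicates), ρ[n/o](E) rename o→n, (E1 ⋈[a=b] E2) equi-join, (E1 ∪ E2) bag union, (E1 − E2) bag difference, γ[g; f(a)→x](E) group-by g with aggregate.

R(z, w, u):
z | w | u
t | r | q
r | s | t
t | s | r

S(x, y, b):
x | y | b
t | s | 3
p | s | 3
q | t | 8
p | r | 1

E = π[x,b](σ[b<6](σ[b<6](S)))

Stepwise |·|:
  S → 4
  σ[b<6](S) → 3
  σ[b<6](σ[b<6](S)) → 3
  π[x,b](σ[b<6](σ[b<6](S))) → 3

|E| = 3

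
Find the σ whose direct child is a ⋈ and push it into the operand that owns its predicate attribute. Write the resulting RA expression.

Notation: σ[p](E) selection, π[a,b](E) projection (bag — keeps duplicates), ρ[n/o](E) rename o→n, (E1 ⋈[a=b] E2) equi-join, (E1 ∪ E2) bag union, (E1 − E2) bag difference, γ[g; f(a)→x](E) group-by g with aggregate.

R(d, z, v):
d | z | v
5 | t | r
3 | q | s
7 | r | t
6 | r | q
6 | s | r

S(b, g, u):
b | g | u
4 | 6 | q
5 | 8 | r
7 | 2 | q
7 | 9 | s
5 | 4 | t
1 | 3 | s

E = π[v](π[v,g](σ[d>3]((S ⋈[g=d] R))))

σ filters on d, owned by the right side.
E' = π[v](π[v,g]((S ⋈[g=d] σ[d>3](R))))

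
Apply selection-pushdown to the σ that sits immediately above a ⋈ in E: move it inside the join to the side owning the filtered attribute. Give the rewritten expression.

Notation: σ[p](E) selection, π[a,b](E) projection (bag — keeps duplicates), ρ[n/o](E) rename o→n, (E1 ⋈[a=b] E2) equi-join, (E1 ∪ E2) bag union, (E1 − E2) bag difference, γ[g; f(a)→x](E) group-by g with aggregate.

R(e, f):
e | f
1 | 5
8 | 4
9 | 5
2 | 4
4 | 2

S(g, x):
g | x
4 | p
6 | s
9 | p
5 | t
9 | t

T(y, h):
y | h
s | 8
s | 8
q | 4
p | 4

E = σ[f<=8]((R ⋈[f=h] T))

σ filters on f, owned by the left side.
E' = (σ[f<=8](R) ⋈[f=h] T)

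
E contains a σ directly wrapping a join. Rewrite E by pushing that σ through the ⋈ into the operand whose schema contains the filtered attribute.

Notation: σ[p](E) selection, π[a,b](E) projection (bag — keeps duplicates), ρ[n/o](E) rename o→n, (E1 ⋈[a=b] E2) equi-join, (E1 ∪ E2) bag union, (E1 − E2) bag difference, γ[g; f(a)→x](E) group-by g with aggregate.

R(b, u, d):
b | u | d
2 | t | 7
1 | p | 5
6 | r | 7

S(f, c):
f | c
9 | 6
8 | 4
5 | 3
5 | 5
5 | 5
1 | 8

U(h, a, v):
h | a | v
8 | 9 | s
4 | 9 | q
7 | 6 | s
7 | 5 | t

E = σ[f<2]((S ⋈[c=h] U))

σ filters on f, owned by the left side.
E' = (σ[f<2](S) ⋈[c=h] U)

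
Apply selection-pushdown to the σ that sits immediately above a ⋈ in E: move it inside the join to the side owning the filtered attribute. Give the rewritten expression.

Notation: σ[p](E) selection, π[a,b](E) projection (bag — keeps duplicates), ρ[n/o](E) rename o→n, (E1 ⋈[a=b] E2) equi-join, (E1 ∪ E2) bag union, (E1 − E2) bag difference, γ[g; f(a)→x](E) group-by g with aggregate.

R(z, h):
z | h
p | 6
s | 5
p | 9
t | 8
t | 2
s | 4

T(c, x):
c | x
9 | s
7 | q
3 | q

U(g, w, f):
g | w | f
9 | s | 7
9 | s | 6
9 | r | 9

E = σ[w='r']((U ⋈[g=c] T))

σ filters on w, owned by the left side.
E' = (σ[w='r'](U) ⋈[g=c] T)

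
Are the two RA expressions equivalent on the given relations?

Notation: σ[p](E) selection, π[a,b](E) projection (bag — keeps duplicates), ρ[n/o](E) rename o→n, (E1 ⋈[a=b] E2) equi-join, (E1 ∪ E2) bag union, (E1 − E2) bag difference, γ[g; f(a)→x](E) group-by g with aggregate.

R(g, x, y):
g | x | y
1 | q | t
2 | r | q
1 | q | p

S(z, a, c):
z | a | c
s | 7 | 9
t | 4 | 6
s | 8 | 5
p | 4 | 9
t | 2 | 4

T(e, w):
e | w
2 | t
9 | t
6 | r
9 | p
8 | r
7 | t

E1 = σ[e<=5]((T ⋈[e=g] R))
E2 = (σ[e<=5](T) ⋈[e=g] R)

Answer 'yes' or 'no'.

E1 stepwise |·|:
  T → 6
  R → 3
  (T ⋈[e=g] R) → 1
  σ[e<=5]((T ⋈[e=g] R)) → 1
E2 stepwise |·|:
  T → 6
  σ[e<=5](T) → 1
  R → 3
  (σ[e<=5](T) ⋈[e=g] R) → 1

E1 and E2 produce the same multiset:
e | w | g | x | y
2 | t | 2 | r | q

yes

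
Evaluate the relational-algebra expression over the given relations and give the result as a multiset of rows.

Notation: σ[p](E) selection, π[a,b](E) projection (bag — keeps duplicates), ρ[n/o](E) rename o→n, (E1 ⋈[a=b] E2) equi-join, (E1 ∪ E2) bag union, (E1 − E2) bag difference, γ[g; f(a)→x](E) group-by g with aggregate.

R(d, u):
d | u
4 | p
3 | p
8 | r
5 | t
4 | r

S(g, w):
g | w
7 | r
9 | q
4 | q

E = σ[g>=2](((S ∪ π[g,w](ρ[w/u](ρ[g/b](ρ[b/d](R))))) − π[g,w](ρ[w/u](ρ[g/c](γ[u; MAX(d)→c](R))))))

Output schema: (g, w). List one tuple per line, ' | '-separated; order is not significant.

Subexpression sizes:
  S → 3
  R → 5
  ρ[b/d](R) → 5
  ρ[g/b](ρ[b/d](R)) → 5
  ρ[w/u](ρ[g/b](ρ[b/d](R))) → 5
  π[g,w](ρ[w/u](ρ[g/b](ρ[b/d](R)))) → 5
  (S ∪ π[g,w](ρ[w/u](ρ[g/b](ρ[b/d](R))))) → 8
  R → 5
  γ[u; MAX(d)→c](R) → 3
  ρ[g/c](γ[u; MAX(d)→c](R)) → 3
  ρ[w/u](ρ[g/c](γ[u; MAX(d)→c](R))) → 3
  π[g,w](ρ[w/u](ρ[g/c](γ[u; MAX(d)→c](R)))) → 3
  ((S ∪ π[g,w](ρ[w/u](ρ[g/b](ρ[b/d](R))))) − π[g,w](ρ[w/u](ρ[g/c](γ[u; MAX(d)→c](R))))) → 5
  σ[g>=2](((S ∪ π[g,w](ρ[w/u](ρ[g/b](ρ[b/d](R))))) − π[g,w](ρ[w/u](ρ[g/c](γ[u; MAX(d)→c](R)))))) → 5

== RESULT ==
g | w
3 | p
4 | q
4 | r
7 | r
9 | q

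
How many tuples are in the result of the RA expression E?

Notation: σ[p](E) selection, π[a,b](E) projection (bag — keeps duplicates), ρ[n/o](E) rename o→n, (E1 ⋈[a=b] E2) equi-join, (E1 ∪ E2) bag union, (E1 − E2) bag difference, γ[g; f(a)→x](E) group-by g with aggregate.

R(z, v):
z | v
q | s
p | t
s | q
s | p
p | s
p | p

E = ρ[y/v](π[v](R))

Row counts bottom-up:
  R → 6
  π[v](R) → 6
  ρ[y/v](π[v](R)) → 6

|E| = 6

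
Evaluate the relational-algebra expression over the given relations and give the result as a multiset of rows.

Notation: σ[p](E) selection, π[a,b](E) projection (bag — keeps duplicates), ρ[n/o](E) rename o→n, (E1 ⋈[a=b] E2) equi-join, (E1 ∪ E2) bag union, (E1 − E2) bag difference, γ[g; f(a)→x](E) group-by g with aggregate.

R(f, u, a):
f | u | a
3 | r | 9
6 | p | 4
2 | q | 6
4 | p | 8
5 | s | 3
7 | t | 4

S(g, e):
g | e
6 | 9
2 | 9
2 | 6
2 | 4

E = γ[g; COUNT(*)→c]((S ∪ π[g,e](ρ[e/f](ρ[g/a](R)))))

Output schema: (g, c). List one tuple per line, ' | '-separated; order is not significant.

Stepwise |·|:
  S → 4
  R → 6
  ρ[g/a](R) → 6
  ρ[e/f](ρ[g/a](R)) → 6
  π[g,e](ρ[e/f](ρ[g/a](R))) → 6
  (S ∪ π[g,e](ρ[e/f](ρ[g/a](R)))) → 10
  γ[g; COUNT(*)→c]((S ∪ π[g,e](ρ[e/f](ρ[g/a](R))))) → 6

== RESULT ==
g | c
2 | 3
3 | 1
4 | 2
6 | 2
8 | 1
9 | 1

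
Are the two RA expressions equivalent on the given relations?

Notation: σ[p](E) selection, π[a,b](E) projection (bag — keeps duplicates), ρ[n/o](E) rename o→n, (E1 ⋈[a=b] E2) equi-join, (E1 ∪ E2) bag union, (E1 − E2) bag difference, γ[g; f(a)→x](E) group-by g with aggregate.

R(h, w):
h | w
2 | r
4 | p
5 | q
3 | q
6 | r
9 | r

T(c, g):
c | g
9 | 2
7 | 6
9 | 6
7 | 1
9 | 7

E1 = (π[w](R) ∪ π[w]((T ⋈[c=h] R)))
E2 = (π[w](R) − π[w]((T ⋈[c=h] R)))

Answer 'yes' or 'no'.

E1 per-node cardinality:
  R → 6
  π[w](R) → 6
  T → 5
  R → 6
  (T ⋈[c=h] R) → 3
  π[w]((T ⋈[c=h] R)) → 3
  (π[w](R) ∪ π[w]((T ⋈[c=h] R))) → 9
E2 per-node cardinality:
  R → 6
  π[w](R) → 6
  T → 5
  R → 6
  (T ⋈[c=h] R) → 3
  π[w]((T ⋈[c=h] R)) → 3
  (π[w](R) − π[w]((T ⋈[c=h] R))) → 3

E1 result:
w
p
q
q
r
r
r
r
r
r
E2 result:
w
p
q
q
Witness: ('r',) appears 6× in E1 but 0× in E2.

no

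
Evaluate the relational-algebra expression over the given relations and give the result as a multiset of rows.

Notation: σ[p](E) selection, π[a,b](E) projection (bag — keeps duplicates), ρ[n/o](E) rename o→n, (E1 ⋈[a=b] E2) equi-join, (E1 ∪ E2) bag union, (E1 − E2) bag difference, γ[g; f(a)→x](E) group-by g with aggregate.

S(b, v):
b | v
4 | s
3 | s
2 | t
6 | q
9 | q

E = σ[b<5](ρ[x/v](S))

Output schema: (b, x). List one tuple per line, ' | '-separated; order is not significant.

Per-node cardinality:
  S → 5
  ρ[x/v](S) → 5
  σ[b<5](ρ[x/v](S)) → 3

== RESULT ==
b | x
2 | t
3 | s
4 | s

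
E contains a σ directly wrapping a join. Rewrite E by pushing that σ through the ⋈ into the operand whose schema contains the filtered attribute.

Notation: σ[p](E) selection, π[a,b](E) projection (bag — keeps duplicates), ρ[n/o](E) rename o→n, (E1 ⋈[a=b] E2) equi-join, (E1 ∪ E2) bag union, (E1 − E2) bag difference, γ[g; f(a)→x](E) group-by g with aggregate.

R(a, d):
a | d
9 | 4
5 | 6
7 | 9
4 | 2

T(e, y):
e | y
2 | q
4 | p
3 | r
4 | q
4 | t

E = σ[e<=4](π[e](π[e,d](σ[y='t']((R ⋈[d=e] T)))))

σ filters on y, owned by the right side.
E' = σ[e<=4](π[e](π[e,d]((R ⋈[d=e] σ[y='t'](T)))))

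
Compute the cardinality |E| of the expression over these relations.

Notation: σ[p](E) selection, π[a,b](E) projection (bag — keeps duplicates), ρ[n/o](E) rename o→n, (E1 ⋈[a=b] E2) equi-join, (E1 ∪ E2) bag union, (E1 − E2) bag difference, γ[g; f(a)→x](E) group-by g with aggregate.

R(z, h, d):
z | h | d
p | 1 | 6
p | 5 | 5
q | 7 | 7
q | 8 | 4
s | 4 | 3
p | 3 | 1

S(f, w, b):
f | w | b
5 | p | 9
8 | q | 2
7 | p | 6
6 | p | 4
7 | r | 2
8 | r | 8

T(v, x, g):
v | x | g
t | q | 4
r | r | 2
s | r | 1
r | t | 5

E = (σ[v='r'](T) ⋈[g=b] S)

Row counts bottom-up:
  T → 4
  σ[v='r'](T) → 2
  S → 6
  (σ[v='r'](T) ⋈[g=b] S) → 2

|E| = 2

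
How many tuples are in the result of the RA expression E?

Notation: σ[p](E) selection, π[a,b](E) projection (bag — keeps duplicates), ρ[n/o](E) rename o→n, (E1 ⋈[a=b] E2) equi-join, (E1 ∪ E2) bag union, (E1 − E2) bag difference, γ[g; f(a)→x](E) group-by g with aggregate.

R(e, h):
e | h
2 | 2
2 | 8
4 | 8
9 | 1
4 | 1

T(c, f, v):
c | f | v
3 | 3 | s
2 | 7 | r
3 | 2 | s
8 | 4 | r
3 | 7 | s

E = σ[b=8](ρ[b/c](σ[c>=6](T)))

Row counts bottom-up:
  T → 5
  σ[c>=6](T) → 1
  ρ[b/c](σ[c>=6](T)) → 1
  σ[b=8](ρ[b/c](σ[c>=6](T))) → 1

|E| = 1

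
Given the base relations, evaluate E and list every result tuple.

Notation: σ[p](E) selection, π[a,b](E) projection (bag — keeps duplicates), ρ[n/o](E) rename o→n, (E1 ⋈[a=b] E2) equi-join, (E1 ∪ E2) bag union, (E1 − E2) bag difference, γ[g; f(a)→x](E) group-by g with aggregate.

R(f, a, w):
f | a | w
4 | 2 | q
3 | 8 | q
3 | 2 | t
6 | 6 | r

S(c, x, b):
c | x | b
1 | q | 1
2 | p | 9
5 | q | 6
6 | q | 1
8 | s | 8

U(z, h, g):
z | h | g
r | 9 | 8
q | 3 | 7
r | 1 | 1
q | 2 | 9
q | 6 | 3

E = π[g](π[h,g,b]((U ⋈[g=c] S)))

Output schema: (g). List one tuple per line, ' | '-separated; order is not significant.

Stepwise |·|:
  U → 5
  S → 5
  (U ⋈[g=c] S) → 2
  π[h,g,b]((U ⋈[g=c] S)) → 2
  π[g](π[h,g,b]((U ⋈[g=c] S))) → 2

== RESULT ==
g
1
8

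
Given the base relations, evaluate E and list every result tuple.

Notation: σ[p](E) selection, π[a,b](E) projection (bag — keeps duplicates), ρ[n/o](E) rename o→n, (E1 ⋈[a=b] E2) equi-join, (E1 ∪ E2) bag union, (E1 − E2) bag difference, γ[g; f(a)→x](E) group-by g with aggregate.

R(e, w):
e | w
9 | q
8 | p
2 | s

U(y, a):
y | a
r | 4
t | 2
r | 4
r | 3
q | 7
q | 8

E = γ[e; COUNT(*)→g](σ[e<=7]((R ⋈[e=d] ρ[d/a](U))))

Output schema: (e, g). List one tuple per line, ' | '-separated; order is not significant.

Stepwise |·|:
  R → 3
  U → 6
  ρ[d/a](U) → 6
  (R ⋈[e=d] ρ[d/a](U)) → 2
  σ[e<=7]((R ⋈[e=d] ρ[d/a](U))) → 1
  γ[e; COUNT(*)→g](σ[e<=7]((R ⋈[e=d] ρ[d/a](U)))) → 1

== RESULT ==
e | g
2 | 1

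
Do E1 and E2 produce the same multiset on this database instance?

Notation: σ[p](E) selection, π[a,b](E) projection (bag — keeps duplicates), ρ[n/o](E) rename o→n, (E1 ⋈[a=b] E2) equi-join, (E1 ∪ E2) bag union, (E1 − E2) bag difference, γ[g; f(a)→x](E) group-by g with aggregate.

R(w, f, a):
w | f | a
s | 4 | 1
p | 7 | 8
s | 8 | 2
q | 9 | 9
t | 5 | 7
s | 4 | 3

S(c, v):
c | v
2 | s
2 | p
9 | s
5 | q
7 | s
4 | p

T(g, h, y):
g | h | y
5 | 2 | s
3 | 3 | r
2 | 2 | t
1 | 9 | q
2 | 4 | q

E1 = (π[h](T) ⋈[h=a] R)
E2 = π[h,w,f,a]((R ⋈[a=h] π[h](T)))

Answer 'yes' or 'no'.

E1 stepwise |·|:
  T → 5
  π[h](T) → 5
  R → 6
  (π[h](T) ⋈[h=a] R) → 4
E2 stepwise |·|:
  R → 6
  T → 5
  π[h](T) → 5
  (R ⋈[a=h] π[h](T)) → 4
  π[h,w,f,a]((R ⋈[a=h] π[h](T))) → 4

E1 and E2 produce the same multiset:
h | w | f | a
2 | s | 8 | 2
2 | s | 8 | 2
3 | s | 4 | 3
9 | q | 9 | 9

yes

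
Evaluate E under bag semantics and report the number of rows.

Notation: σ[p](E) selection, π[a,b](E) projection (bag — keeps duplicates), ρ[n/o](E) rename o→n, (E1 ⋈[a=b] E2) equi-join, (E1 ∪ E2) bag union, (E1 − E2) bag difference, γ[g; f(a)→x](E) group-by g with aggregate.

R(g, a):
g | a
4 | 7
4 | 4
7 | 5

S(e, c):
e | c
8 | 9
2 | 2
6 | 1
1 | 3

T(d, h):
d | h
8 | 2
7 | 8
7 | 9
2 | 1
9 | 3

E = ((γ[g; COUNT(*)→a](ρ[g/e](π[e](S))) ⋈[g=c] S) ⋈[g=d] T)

Per-node cardinality:
  S → 4
  π[e](S) → 4
  ρ[g/e](π[e](S)) → 4
  γ[g; COUNT(*)→a](ρ[g/e](π[e](S))) → 4
  S → 4
  (γ[g; COUNT(*)→a](ρ[g/e](π[e](S))) ⋈[g=c] S) → 2
  T → 5
  ((γ[g; COUNT(*)→a](ρ[g/e](π[e](S))) ⋈[g=c] S) ⋈[g=d] T) → 1

|E| = 1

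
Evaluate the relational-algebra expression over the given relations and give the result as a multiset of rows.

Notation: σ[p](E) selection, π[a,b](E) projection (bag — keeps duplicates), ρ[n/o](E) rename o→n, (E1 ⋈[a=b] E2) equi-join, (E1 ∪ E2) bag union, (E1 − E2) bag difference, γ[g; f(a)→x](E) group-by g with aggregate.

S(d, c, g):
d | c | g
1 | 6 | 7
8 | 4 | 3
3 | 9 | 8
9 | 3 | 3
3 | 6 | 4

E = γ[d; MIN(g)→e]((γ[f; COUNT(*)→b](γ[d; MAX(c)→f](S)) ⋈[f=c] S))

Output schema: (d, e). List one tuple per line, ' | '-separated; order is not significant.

Subexpression sizes:
  S → 5
  γ[d; MAX(c)→f](S) → 4
  γ[f; COUNT(*)→b](γ[d; MAX(c)→f](S)) → 4
  S → 5
  (γ[f; COUNT(*)→b](γ[d; MAX(c)→f](S)) ⋈[f=c] S) → 5
  γ[d; MIN(g)→e]((γ[f; COUNT(*)→b](γ[d; MAX(c)→f](S)) ⋈[f=c] S)) → 4

== RESULT ==
d | e
1 | 7
3 | 4
8 | 3
9 | 3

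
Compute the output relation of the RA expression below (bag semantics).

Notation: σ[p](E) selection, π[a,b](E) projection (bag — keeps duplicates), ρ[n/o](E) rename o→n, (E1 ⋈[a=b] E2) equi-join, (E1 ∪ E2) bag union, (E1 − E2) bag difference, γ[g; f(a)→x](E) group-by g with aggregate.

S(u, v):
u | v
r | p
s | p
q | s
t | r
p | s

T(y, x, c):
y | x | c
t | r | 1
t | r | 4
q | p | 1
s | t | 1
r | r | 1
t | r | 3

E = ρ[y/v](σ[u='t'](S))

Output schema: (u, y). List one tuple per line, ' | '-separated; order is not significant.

Per-node cardinality:
  S → 5
  σ[u='t'](S) → 1
  ρ[y/v](σ[u='t'](S)) → 1

== RESULT ==
u | y
t | r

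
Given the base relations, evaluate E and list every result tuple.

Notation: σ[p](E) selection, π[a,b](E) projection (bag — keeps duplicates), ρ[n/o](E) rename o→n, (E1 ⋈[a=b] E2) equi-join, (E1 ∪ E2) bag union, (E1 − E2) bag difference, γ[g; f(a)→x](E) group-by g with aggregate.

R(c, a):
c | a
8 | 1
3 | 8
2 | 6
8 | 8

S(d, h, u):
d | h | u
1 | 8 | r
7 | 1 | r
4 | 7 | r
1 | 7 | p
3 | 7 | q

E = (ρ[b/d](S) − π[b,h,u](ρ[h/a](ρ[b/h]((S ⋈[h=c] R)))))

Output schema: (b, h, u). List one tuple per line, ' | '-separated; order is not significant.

Subexpression sizes:
  S → 5
  ρ[b/d](S) → 5
  S → 5
  R → 4
  (S ⋈[h=c] R) → 2
  ρ[b/h]((S ⋈[h=c] R)) → 2
  ρ[h/a](ρ[b/h]((S ⋈[h=c] R))) → 2
  π[b,h,u](ρ[h/a](ρ[b/h]((S ⋈[h=c] R)))) → 2
  (ρ[b/d](S) − π[b,h,u](ρ[h/a](ρ[b/h]((S ⋈[h=c] R))))) → 5

== RESULT ==
b | h | u
1 | 7 | p
1 | 8 | r
3 | 7 | q
4 | 7 | r
7 | 1 | r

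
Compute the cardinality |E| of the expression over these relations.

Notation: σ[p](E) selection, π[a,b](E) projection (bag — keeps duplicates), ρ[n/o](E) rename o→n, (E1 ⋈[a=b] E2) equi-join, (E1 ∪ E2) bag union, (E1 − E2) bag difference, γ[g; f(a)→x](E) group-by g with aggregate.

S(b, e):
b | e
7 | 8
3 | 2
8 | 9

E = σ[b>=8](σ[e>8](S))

Stepwise |·|:
  S → 3
  σ[e>8](S) → 1
  σ[b>=8](σ[e>8](S)) → 1

|E| = 1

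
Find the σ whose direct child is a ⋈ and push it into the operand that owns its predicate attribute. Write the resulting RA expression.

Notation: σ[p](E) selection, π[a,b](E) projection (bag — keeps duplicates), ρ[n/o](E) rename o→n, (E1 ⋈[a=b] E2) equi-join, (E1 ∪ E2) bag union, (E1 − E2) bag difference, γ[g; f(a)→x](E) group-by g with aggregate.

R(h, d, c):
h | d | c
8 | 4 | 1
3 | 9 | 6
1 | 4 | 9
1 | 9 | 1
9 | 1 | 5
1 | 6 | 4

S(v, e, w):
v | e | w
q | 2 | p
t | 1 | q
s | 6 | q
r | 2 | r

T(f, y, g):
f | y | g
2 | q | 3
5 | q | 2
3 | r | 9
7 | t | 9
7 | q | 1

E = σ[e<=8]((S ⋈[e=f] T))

σ filters on e, owned by the left side.
E' = (σ[e<=8](S) ⋈[e=f] T)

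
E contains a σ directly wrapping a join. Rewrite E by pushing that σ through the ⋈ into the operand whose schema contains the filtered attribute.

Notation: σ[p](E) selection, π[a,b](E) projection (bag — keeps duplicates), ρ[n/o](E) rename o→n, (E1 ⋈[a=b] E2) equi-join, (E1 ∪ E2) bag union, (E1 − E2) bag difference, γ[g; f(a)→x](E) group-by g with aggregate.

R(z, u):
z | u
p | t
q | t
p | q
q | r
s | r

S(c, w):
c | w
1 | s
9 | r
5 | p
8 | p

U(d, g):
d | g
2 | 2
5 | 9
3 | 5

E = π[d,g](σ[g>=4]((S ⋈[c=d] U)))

σ filters on g, owned by the right side.
E' = π[d,g]((S ⋈[c=d] σ[g>=4](U)))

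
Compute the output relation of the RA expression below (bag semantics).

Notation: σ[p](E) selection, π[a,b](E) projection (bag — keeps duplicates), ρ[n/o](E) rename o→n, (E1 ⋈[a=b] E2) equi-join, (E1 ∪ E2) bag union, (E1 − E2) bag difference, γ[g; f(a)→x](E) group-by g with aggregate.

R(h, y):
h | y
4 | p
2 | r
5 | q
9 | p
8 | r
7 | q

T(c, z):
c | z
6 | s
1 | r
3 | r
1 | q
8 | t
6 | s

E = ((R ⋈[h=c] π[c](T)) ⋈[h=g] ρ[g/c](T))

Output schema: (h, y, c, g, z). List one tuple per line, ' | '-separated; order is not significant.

Subexpression sizes:
  R → 6
  T → 6
  π[c](T) → 6
  (R ⋈[h=c] π[c](T)) → 1
  T → 6
  ρ[g/c](T) → 6
  ((R ⋈[h=c] π[c](T)) ⋈[h=g] ρ[g/c](T)) → 1

== RESULT ==
h | y | c | g | z
8 | r | 8 | 8 | t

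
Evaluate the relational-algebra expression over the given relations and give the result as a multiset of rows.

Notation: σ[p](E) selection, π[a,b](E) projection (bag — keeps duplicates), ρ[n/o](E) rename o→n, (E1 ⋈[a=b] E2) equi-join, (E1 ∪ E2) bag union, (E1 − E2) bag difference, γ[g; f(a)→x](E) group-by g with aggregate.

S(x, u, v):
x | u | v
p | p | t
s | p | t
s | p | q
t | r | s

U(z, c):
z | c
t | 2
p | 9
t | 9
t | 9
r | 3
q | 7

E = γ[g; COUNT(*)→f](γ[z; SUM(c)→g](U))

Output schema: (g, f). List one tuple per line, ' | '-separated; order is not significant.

Subexpression sizes:
  U → 6
  γ[z; SUM(c)→g](U) → 4
  γ[g; COUNT(*)→f](γ[z; SUM(c)→g](U)) → 4

== RESULT ==
g | f
3 | 1
7 | 1
9 | 1
20 | 1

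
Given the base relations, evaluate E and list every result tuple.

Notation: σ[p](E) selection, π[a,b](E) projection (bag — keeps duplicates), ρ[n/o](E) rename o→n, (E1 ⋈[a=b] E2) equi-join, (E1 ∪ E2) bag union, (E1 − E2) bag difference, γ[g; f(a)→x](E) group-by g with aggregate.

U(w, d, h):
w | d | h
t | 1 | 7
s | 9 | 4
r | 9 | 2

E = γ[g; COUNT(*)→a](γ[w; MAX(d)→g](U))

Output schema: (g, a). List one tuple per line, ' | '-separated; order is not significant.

Stepwise |·|:
  U → 3
  γ[w; MAX(d)→g](U) → 3
  γ[g; COUNT(*)→a](γ[w; MAX(d)→g](U)) → 2

== RESULT ==
g | a
1 | 1
9 | 2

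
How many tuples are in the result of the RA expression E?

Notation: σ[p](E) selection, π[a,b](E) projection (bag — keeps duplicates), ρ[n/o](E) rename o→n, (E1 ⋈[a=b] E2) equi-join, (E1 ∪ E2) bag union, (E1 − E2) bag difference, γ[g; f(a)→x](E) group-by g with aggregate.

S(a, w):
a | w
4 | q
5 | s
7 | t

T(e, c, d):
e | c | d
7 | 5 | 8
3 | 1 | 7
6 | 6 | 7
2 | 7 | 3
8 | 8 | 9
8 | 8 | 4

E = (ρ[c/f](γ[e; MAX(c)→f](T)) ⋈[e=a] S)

Subexpression sizes:
  T → 6
  γ[e; MAX(c)→f](T) → 5
  ρ[c/f](γ[e; MAX(c)→f](T)) → 5
  S → 3
  (ρ[c/f](γ[e; MAX(c)→f](T)) ⋈[e=a] S) → 1

|E| = 1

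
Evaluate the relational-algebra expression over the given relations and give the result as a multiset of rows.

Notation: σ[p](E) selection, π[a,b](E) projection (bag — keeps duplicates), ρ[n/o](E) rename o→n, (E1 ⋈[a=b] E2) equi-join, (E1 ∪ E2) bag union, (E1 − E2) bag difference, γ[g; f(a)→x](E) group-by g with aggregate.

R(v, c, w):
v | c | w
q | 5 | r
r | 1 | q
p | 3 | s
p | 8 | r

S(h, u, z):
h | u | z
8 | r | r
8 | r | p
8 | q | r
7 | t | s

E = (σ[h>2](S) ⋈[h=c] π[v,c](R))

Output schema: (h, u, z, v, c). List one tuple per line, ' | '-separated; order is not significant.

Subexpression sizes:
  S → 4
  σ[h>2](S) → 4
  R → 4
  π[v,c](R) → 4
  (σ[h>2](S) ⋈[h=c] π[v,c](R)) → 3

== RESULT ==
h | u | z | v | c
8 | q | r | p | 8
8 | r | p | p | 8
8 | r | r | p | 8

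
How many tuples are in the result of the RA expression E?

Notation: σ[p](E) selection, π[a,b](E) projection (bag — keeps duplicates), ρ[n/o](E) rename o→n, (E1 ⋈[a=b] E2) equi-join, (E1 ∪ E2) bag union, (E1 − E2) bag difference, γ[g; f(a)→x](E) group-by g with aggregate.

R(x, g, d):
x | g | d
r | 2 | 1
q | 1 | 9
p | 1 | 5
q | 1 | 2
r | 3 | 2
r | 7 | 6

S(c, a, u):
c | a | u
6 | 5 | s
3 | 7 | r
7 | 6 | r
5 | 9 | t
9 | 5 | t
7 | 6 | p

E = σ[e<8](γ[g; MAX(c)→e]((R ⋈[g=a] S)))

Row counts bottom-up:
  R → 6
  S → 6
  (R ⋈[g=a] S) → 1
  γ[g; MAX(c)→e]((R ⋈[g=a] S)) → 1
  σ[e<8](γ[g; MAX(c)→e]((R ⋈[g=a] S))) → 1

|E| = 1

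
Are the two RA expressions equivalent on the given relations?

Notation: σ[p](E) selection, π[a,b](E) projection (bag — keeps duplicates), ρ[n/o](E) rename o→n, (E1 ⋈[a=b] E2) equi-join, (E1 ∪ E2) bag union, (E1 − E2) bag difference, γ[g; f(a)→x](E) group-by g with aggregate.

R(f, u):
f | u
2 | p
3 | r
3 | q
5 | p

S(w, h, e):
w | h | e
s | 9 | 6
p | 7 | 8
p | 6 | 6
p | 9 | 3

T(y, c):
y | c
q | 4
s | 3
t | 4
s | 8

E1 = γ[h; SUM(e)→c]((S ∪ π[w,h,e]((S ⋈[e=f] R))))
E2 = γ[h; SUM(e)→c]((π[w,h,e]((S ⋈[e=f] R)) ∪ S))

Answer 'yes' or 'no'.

E1 stepwise |·|:
  S → 4
  S → 4
  R → 4
  (S ⋈[e=f] R) → 2
  π[w,h,e]((S ⋈[e=f] R)) → 2
  (S ∪ π[w,h,e]((S ⋈[e=f] R))) → 6
  γ[h; SUM(e)→c]((S ∪ π[w,h,e]((S ⋈[e=f] R)))) → 3
E2 stepwise |·|:
  S → 4
  R → 4
  (S ⋈[e=f] R) → 2
  π[w,h,e]((S ⋈[e=f] R)) → 2
  S → 4
  (π[w,h,e]((S ⋈[e=f] R)) ∪ S) → 6
  γ[h; SUM(e)→c]((π[w,h,e]((S ⋈[e=f] R)) ∪ S)) → 3

E1 and E2 produce the same multiset:
h | c
6 | 6
7 | 8
9 | 15

yes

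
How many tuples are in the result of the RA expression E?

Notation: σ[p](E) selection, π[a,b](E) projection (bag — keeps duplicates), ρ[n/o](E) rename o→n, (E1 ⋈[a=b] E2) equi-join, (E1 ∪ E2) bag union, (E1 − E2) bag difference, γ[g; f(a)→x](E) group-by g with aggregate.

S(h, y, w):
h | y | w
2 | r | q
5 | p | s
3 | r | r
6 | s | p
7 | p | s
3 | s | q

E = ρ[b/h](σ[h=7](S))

Per-node cardinality:
  S → 6
  σ[h=7](S) → 1
  ρ[b/h](σ[h=7](S)) → 1

|E| = 1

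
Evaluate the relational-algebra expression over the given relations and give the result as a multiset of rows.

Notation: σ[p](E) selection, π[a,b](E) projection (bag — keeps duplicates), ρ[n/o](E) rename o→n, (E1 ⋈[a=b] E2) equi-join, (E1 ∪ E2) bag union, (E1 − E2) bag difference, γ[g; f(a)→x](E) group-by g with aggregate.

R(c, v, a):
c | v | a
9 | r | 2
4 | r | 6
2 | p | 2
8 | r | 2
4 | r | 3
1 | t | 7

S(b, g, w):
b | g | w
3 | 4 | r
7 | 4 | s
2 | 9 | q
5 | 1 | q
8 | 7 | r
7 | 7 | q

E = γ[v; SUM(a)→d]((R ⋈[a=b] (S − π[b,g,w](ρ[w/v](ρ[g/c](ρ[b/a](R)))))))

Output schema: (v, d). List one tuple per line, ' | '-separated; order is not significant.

Row counts bottom-up:
  R → 6
  S → 6
  R → 6
  ρ[b/a](R) → 6
  ρ[g/c](ρ[b/a](R)) → 6
  ρ[w/v](ρ[g/c](ρ[b/a](R))) → 6
  π[b,g,w](ρ[w/v](ρ[g/c](ρ[b/a](R)))) → 6
  (S − π[b,g,w](ρ[w/v](ρ[g/c](ρ[b/a](R))))) → 5
  (R ⋈[a=b] (S − π[b,g,w](ρ[w/v](ρ[g/c](ρ[b/a](R)))))) → 5
  γ[v; SUM(a)→d]((R ⋈[a=b] (S − π[b,g,w](ρ[w/v](ρ[g/c](ρ[b/a](R))))))) → 3

== RESULT ==
v | d
p | 2
r | 4
t | 14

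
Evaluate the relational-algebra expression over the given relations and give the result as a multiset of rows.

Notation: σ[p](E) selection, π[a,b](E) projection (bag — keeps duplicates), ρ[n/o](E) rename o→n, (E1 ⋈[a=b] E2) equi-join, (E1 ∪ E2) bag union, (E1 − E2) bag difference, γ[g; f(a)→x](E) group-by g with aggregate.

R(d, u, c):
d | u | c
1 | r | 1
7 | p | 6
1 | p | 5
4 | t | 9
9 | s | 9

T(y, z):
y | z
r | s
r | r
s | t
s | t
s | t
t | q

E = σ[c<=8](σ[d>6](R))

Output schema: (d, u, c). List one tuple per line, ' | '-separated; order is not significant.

Subexpression sizes:
  R → 5
  σ[d>6](R) → 2
  σ[c<=8](σ[d>6](R)) → 1

== RESULT ==
d | u | c
7 | p | 6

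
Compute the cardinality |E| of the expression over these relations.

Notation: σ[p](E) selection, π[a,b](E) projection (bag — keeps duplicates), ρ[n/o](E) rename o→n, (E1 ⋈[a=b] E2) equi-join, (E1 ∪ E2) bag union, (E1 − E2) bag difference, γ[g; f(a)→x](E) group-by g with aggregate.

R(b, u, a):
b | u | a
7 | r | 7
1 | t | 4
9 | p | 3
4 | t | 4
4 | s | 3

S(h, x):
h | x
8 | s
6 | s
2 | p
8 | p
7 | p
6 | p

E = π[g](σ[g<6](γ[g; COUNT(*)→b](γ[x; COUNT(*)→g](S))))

Stepwise |·|:
  S → 6
  γ[x; COUNT(*)→g](S) → 2
  γ[g; COUNT(*)→b](γ[x; COUNT(*)→g](S)) → 2
  σ[g<6](γ[g; COUNT(*)→b](γ[x; COUNT(*)→g](S))) → 2
  π[g](σ[g<6](γ[g; COUNT(*)→b](γ[x; COUNT(*)→g](S)))) → 2

|E| = 2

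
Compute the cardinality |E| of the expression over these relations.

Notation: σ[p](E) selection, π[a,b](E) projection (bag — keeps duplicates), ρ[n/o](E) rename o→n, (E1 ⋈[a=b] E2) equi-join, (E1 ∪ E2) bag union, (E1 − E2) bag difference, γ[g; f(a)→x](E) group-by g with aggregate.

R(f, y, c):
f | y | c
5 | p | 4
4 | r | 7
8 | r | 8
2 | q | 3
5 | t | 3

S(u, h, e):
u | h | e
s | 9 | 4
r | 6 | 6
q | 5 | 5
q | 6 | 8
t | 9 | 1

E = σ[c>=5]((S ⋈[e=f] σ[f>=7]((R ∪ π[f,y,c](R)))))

Stepwise |·|:
  S → 5
  R → 5
  R → 5
  π[f,y,c](R) → 5
  (R ∪ π[f,y,c](R)) → 10
  σ[f>=7]((R ∪ π[f,y,c](R))) → 2
  (S ⋈[e=f] σ[f>=7]((R ∪ π[f,y,c](R)))) → 2
  σ[c>=5]((S ⋈[e=f] σ[f>=7]((R ∪ π[f,y,c](R))))) → 2

|E| = 2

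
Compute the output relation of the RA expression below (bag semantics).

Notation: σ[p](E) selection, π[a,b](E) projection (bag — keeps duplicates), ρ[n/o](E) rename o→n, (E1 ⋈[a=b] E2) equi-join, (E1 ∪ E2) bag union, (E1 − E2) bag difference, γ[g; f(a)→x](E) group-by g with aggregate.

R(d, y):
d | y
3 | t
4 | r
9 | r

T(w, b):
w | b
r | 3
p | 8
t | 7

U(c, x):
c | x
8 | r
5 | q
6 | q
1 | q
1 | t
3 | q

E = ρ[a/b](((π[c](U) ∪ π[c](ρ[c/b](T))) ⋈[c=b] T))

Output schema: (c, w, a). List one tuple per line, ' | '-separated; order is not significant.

Row counts bottom-up:
  U → 6
  π[c](U) → 6
  T → 3
  ρ[c/b](T) → 3
  π[c](ρ[c/b](T)) → 3
  (π[c](U) ∪ π[c](ρ[c/b](T))) → 9
  T → 3
  ((π[c](U) ∪ π[c](ρ[c/b](T))) ⋈[c=b] T) → 5
  ρ[a/b](((π[c](U) ∪ π[c](ρ[c/b](T))) ⋈[c=b] T)) → 5

== RESULT ==
c | w | a
3 | r | 3
3 | r | 3
7 | t | 7
8 | p | 8
8 | p | 8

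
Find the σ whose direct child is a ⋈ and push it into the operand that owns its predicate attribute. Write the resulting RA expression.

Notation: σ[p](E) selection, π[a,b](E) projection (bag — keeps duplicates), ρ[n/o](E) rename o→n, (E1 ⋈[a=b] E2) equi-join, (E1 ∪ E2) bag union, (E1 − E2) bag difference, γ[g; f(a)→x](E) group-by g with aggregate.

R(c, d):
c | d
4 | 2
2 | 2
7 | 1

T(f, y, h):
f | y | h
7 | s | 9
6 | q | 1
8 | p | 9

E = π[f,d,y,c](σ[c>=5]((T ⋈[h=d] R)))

σ filters on c, owned by the right side.
E' = π[f,d,y,c]((T ⋈[h=d] σ[c>=5](R)))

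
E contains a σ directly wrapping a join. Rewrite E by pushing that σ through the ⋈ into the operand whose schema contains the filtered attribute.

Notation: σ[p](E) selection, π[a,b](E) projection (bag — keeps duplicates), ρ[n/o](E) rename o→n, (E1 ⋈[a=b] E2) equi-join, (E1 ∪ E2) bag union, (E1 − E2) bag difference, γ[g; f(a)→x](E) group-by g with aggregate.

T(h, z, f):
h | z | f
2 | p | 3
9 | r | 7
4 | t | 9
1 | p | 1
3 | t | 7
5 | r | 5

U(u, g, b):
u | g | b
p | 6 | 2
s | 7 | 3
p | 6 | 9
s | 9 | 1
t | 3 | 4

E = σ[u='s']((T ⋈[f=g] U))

σ filters on u, owned by the right side.
E' = (T ⋈[f=g] σ[u='s'](U))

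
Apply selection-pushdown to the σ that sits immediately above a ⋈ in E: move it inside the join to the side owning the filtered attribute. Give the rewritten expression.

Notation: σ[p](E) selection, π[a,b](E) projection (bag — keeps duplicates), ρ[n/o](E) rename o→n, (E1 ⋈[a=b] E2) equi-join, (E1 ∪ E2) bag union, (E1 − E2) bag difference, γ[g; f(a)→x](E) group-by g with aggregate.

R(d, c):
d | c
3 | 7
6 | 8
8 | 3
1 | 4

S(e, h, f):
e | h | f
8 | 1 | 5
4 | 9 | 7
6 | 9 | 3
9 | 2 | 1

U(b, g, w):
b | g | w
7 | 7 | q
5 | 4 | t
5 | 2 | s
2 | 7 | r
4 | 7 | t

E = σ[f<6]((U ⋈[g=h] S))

σ filters on f, owned by the right side.
E' = (U ⋈[g=h] σ[f<6](S))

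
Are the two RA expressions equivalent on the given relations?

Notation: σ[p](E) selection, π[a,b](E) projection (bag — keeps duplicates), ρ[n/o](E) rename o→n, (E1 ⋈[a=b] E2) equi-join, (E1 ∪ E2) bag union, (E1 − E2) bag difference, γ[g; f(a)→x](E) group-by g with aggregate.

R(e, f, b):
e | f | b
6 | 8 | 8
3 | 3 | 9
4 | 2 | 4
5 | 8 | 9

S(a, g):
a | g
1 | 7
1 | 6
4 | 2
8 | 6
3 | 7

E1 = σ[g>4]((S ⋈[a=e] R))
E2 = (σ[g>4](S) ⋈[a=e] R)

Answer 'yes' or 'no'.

E1 row counts bottom-up:
  S → 5
  R → 4
  (S ⋈[a=e] R) → 2
  σ[g>4]((S ⋈[a=e] R)) → 1
E2 row counts bottom-up:
  S → 5
  σ[g>4](S) → 4
  R → 4
  (σ[g>4](S) ⋈[a=e] R) → 1

E1 and E2 produce the same multiset:
a | g | e | f | b
3 | 7 | 3 | 3 | 9

yes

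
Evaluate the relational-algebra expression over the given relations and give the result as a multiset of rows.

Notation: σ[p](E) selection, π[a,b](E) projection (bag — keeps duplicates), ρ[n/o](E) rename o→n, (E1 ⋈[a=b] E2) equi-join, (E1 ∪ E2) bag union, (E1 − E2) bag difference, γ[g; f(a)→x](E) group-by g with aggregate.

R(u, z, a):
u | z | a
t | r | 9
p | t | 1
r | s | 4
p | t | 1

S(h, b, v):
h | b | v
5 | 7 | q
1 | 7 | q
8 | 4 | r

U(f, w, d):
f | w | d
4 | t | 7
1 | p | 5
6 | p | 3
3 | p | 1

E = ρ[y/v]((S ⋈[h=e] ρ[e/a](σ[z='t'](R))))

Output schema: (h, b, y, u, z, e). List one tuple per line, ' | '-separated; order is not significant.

Stepwise |·|:
  S → 3
  R → 4
  σ[z='t'](R) → 2
  ρ[e/a](σ[z='t'](R)) → 2
  (S ⋈[h=e] ρ[e/a](σ[z='t'](R))) → 2
  ρ[y/v]((S ⋈[h=e] ρ[e/a](σ[z='t'](R)))) → 2

== RESULT ==
h | b | y | u | z | e
1 | 7 | q | p | t | 1
1 | 7 | q | p | t | 1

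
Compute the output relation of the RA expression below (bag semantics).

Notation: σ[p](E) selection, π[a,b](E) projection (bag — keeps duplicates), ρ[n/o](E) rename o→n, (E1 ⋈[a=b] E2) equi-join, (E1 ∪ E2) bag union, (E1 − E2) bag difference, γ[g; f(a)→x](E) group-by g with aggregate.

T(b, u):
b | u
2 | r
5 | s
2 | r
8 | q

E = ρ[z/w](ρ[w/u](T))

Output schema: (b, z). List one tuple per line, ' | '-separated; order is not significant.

Row counts bottom-up:
  T → 4
  ρ[w/u](T) → 4
  ρ[z/w](ρ[w/u](T)) → 4

== RESULT ==
b | z
2 | r
2 | r
5 | s
8 | q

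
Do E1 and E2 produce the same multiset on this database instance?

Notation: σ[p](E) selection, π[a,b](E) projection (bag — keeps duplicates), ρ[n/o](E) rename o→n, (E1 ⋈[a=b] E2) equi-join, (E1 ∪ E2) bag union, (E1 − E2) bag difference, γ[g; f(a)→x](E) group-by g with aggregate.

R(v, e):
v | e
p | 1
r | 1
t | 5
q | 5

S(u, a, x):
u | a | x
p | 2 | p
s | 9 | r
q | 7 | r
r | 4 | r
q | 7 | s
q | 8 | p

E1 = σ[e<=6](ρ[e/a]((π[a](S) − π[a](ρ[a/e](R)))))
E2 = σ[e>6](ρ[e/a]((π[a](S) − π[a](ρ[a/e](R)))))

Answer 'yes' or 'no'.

E1 row counts bottom-up:
  S → 6
  π[a](S) → 6
  R → 4
  ρ[a/e](R) → 4
  π[a](ρ[a/e](R)) → 4
  (π[a](S) − π[a](ρ[a/e](R))) → 6
  ρ[e/a]((π[a](S) − π[a](ρ[a/e](R)))) → 6
  σ[e<=6](ρ[e/a]((π[a](S) − π[a](ρ[a/e](R))))) → 2
E2 row counts bottom-up:
  S → 6
  π[a](S) → 6
  R → 4
  ρ[a/e](R) → 4
  π[a](ρ[a/e](R)) → 4
  (π[a](S) − π[a](ρ[a/e](R))) → 6
  ρ[e/a]((π[a](S) − π[a](ρ[a/e](R)))) → 6
  σ[e>6](ρ[e/a]((π[a](S) − π[a](ρ[a/e](R))))) → 4

E1 result:
e
2
4
E2 result:
e
7
7
8
9
Witness: (7,) appears 0× in E1 but 2× in E2.

no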